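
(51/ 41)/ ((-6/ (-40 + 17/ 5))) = 7.59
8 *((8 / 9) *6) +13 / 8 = 1063 / 24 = 44.29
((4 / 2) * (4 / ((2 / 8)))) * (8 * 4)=1024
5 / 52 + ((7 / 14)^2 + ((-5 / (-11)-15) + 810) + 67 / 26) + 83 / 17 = 1952725 / 2431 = 803.26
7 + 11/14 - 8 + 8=109/14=7.79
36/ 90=2/ 5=0.40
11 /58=0.19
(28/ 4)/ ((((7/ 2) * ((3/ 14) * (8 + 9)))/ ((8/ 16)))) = 0.27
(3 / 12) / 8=1 / 32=0.03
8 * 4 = 32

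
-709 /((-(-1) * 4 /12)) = -2127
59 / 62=0.95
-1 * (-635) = 635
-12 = -12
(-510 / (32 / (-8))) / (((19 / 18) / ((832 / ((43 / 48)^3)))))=211168788480 / 1510633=139788.28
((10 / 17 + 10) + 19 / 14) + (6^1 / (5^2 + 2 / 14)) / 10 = 1253419 / 104720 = 11.97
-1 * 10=-10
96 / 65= 1.48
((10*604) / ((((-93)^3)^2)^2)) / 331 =0.00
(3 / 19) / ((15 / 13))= 13 / 95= 0.14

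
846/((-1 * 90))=-47/5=-9.40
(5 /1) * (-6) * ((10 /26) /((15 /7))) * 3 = -210 /13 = -16.15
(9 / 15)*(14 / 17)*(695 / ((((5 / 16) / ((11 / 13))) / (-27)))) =-27742176 / 1105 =-25106.04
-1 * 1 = -1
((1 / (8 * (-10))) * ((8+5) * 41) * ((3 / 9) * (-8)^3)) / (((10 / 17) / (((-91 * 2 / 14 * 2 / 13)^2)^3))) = 9278464 / 75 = 123712.85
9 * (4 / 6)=6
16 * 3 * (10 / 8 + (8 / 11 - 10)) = -4236 / 11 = -385.09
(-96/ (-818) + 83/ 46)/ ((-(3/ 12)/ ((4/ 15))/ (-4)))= 231392/ 28221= 8.20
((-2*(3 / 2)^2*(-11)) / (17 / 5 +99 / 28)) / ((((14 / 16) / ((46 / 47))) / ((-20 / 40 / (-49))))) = 182160 / 2236213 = 0.08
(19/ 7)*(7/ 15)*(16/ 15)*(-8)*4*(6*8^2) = -1245184/ 75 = -16602.45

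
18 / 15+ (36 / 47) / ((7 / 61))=12954 / 1645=7.87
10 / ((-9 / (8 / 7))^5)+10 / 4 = 4961527355 / 1984873086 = 2.50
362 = 362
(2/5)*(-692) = -1384/5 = -276.80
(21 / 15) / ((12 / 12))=7 / 5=1.40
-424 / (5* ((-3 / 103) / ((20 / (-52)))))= -43672 / 39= -1119.79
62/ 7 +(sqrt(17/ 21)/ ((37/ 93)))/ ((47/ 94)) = 62 * sqrt(357)/ 259 +62/ 7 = 13.38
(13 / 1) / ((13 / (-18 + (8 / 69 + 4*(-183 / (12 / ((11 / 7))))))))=-54937 / 483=-113.74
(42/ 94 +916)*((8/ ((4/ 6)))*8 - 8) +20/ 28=26533203/ 329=80648.03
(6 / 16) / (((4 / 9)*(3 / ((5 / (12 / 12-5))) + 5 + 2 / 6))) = 405 / 1408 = 0.29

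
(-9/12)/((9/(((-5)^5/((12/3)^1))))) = 3125/48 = 65.10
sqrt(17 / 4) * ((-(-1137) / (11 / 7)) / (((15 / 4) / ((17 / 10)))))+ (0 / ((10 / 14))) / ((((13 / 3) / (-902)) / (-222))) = 45101 * sqrt(17) / 275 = 676.20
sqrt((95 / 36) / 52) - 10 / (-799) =0.24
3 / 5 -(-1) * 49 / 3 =254 / 15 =16.93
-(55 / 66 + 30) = -185 / 6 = -30.83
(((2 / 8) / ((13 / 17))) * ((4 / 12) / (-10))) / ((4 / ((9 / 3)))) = -17 / 2080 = -0.01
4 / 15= 0.27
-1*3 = -3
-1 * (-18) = 18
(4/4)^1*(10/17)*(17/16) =5/8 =0.62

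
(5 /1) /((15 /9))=3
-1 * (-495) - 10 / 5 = 493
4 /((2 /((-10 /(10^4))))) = -1 /500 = -0.00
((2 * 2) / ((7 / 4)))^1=16 / 7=2.29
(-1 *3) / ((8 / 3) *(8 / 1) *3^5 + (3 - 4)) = -3 / 5183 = -0.00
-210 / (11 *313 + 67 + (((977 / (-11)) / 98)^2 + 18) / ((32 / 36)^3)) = -41649090560 / 701449705323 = -0.06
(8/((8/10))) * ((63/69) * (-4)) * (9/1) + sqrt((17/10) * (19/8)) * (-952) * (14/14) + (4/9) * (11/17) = -238 * sqrt(1615)/5- 1155668/3519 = -2241.31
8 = 8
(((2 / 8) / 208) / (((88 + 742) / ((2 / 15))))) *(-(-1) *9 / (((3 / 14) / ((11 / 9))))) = 77 / 7768800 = 0.00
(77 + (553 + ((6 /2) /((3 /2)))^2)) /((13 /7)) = 4438 /13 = 341.38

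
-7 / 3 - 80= -247 / 3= -82.33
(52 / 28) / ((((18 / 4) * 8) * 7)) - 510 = -899627 / 1764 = -509.99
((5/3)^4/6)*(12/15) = 250/243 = 1.03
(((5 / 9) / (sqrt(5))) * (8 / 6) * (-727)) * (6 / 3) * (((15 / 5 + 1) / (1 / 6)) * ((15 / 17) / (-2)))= 116320 * sqrt(5) / 51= 5099.99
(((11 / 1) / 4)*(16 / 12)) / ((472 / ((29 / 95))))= 319 / 134520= 0.00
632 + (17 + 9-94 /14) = 4559 /7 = 651.29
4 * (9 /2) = 18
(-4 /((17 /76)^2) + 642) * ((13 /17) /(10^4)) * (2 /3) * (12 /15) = 0.02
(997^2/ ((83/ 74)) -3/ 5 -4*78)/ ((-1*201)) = -367653601/ 83415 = -4407.52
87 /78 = 29 /26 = 1.12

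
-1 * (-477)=477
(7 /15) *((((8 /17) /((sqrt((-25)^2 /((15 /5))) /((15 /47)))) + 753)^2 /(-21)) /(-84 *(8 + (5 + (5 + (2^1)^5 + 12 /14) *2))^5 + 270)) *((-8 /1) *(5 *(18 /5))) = -19313596656448136 /4913266408495032289875-77139328 *sqrt(3) /1229853919523162025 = -0.00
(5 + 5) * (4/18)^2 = 40/81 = 0.49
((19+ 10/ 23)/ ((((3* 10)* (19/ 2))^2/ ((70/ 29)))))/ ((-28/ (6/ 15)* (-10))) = 0.00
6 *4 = 24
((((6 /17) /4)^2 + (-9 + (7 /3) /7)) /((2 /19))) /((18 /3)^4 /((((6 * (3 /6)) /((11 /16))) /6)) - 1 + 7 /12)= -570551 /12357062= -0.05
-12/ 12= -1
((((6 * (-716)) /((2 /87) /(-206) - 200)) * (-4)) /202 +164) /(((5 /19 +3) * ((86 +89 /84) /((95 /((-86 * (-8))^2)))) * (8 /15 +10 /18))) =5992507502775 /56465579582877728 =0.00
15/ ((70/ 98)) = 21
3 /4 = 0.75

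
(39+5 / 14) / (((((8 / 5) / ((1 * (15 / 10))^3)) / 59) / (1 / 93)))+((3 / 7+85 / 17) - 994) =-3713665 / 3968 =-935.90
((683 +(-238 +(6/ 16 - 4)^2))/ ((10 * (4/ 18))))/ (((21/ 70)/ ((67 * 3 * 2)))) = 17680563/ 64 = 276258.80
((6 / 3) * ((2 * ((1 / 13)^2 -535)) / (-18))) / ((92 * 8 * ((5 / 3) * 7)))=15069 / 1088360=0.01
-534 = -534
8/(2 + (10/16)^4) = 32768/8817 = 3.72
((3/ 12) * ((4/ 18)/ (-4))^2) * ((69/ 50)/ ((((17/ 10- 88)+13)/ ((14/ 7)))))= -23/ 791640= -0.00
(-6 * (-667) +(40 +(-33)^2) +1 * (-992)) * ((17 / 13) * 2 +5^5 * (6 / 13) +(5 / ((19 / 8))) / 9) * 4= 53187540704 / 2223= 23926019.21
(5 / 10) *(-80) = -40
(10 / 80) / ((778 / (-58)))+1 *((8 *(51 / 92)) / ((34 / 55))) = 512813 / 71576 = 7.16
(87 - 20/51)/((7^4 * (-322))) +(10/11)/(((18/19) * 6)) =44561338/278820927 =0.16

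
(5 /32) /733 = 5 /23456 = 0.00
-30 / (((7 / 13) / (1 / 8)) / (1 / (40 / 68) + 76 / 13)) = -2943 / 56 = -52.55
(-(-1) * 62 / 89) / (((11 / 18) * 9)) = 0.13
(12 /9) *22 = 88 /3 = 29.33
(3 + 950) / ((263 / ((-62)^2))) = 3663332 / 263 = 13929.02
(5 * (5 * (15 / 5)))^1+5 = 80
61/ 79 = 0.77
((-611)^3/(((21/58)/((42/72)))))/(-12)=30624420.37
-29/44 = -0.66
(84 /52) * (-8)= -168 /13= -12.92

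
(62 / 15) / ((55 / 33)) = 62 / 25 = 2.48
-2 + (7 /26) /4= -201 /104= -1.93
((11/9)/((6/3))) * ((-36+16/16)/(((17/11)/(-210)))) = 148225/51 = 2906.37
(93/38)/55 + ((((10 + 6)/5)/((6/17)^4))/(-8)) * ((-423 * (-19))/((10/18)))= -15588107017/41800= -372921.22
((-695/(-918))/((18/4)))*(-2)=-1390/4131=-0.34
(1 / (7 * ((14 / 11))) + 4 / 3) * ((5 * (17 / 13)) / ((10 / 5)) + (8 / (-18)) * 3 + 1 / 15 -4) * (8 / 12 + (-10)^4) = -141898745 / 4914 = -28876.42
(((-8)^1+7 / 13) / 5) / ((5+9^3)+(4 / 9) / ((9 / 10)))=-7857 / 3867110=-0.00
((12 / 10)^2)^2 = 2.07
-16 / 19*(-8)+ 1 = 147 / 19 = 7.74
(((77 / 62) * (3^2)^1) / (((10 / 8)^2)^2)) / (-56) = -1584 / 19375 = -0.08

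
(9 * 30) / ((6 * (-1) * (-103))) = 45 / 103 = 0.44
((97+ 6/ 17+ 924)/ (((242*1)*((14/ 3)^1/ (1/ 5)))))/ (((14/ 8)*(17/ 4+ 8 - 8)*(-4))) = -52089/ 8567405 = -0.01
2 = 2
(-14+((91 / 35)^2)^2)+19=31686 / 625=50.70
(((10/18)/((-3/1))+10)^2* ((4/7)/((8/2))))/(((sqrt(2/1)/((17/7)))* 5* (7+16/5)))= 70225* sqrt(2)/214326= 0.46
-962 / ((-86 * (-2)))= -481 / 86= -5.59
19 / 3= 6.33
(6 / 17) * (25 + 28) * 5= 1590 / 17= 93.53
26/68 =13/34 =0.38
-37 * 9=-333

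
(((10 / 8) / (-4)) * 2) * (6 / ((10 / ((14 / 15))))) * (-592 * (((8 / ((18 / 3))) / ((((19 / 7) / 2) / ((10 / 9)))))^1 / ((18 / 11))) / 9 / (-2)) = -7.68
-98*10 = -980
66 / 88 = 3 / 4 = 0.75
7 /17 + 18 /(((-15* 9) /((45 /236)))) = 0.39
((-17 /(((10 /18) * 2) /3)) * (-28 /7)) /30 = 153 /25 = 6.12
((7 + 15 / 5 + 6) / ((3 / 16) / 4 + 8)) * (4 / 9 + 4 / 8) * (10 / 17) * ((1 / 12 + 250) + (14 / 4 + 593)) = 2600704 / 2781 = 935.17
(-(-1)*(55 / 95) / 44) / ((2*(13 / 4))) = 1 / 494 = 0.00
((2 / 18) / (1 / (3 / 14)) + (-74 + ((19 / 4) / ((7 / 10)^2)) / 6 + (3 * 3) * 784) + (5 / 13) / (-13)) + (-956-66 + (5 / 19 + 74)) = 2849034679 / 472017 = 6035.87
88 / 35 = 2.51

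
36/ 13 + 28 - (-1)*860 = 11580/ 13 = 890.77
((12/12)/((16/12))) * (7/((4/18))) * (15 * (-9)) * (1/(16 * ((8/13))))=-331695/1024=-323.92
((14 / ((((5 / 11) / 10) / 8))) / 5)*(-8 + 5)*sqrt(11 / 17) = -7392*sqrt(187) / 85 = -1189.22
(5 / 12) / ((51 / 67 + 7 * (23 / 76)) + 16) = 1273 / 57681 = 0.02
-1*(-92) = 92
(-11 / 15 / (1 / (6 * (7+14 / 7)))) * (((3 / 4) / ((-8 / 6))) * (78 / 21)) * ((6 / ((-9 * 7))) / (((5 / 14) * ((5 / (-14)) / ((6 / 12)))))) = 30.89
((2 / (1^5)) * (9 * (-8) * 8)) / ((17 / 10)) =-11520 / 17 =-677.65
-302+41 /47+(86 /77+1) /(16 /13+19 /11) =-889520 /2961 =-300.41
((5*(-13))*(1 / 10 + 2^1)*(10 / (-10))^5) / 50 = 273 / 100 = 2.73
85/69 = 1.23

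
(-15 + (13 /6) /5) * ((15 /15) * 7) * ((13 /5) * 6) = -39767 /25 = -1590.68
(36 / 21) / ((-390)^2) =1 / 88725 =0.00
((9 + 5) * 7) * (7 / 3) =686 / 3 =228.67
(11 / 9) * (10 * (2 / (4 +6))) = 22 / 9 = 2.44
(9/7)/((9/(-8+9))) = 0.14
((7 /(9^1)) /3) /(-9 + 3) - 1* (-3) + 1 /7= 3515 /1134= 3.10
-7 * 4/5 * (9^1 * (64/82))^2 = -2322432/8405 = -276.32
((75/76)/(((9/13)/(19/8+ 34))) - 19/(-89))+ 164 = 11691645/54112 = 216.06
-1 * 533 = -533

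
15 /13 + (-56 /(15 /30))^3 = -18264049 /13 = -1404926.85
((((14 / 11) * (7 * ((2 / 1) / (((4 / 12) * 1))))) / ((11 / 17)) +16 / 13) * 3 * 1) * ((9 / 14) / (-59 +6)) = -1780434 / 583583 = -3.05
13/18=0.72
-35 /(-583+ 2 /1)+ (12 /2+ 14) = 1665 /83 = 20.06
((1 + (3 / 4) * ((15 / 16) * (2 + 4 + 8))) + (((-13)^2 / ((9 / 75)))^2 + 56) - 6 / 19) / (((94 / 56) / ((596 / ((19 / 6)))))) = 11320246434763 / 50901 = 222397328.83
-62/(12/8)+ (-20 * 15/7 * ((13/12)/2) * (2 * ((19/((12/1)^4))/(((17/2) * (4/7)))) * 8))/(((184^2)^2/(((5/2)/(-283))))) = -2363208651635656549/57174402862153728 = -41.33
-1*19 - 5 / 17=-328 / 17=-19.29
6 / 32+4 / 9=91 / 144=0.63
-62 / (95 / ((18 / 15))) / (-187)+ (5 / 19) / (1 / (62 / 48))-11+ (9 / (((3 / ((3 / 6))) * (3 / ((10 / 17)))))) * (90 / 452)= -2552828411 / 240893400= -10.60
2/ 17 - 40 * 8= -5438/ 17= -319.88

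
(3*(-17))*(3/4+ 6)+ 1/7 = -9635/28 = -344.11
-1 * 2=-2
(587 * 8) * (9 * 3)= 126792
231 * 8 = 1848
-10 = -10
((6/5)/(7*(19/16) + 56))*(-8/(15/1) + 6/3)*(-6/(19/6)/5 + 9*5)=994752/814625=1.22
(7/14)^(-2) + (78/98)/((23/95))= 7.29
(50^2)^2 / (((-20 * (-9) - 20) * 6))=78125 / 12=6510.42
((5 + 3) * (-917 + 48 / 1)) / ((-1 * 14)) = 3476 / 7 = 496.57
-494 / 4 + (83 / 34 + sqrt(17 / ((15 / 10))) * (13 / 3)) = -2058 / 17 + 13 * sqrt(102) / 9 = -106.47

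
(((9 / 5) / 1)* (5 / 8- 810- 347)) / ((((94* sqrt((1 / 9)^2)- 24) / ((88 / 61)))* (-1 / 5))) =-8242641 / 7442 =-1107.58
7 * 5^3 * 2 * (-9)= -15750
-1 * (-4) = 4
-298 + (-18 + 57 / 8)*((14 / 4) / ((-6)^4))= -298.03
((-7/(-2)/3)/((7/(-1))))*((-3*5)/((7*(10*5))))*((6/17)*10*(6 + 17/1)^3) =36501/119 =306.73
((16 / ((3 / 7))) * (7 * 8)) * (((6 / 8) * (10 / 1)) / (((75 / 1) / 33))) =34496 / 5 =6899.20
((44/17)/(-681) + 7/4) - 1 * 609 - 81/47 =-1325424271/2176476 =-608.98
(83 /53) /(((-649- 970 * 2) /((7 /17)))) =-581 /2332689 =-0.00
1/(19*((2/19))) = 1/2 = 0.50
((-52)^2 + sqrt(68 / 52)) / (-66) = -1352 / 33 - sqrt(221) / 858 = -40.99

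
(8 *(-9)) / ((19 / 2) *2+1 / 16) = -1152 / 305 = -3.78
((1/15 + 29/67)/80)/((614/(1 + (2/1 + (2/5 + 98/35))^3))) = 4442951/3085350000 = 0.00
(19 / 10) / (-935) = -19 / 9350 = -0.00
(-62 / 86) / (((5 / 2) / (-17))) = 1054 / 215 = 4.90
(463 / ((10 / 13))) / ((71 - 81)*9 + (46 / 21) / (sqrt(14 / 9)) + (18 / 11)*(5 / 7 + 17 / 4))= -40906634769 / 5561980475 - 234512278*sqrt(14) / 5561980475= -7.51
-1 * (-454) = 454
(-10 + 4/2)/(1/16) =-128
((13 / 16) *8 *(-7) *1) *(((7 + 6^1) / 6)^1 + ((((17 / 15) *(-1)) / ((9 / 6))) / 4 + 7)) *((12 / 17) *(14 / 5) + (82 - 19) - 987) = 160070456 / 425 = 376636.37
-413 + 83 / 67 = -27588 / 67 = -411.76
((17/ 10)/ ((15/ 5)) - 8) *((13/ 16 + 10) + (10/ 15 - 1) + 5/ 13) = -80.75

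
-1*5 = -5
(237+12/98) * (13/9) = 16783/49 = 342.51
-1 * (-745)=745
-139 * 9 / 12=-417 / 4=-104.25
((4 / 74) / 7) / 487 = 2 / 126133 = 0.00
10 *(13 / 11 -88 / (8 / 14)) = -16810 / 11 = -1528.18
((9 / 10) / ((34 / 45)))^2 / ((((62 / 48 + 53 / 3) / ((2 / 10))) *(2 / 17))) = 19683 / 154700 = 0.13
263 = 263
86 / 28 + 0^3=3.07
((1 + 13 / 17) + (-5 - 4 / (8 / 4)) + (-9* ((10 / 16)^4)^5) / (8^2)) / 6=-6567055481457641390921 / 7526271582073497059328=-0.87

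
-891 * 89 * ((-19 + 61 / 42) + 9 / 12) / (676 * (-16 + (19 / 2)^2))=125579 / 4732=26.54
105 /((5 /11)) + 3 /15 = 1156 /5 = 231.20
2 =2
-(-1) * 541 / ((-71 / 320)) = -173120 / 71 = -2438.31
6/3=2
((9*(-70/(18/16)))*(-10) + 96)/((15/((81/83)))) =370.58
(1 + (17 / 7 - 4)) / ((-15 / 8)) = 32 / 105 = 0.30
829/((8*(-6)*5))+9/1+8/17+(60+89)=632467/4080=155.02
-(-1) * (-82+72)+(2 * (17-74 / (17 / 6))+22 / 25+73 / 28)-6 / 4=-312353 / 11900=-26.25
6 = 6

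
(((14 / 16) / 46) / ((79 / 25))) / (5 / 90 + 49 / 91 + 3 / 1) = 20475 / 12224776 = 0.00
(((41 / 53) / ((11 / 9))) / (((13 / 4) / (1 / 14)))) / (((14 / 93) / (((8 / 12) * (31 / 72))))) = 39401 / 1485484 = 0.03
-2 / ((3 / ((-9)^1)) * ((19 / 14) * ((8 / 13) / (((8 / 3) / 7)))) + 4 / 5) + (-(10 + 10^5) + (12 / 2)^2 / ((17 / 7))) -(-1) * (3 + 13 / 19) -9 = -290785411 / 2907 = -100029.38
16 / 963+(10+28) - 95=-54875 / 963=-56.98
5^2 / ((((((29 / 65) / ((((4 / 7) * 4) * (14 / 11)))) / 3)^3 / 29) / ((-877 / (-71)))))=5327130931200000 / 79475341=67028726.95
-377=-377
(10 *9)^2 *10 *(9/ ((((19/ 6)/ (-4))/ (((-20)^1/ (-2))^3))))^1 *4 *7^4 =-168031584000000/ 19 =-8843767578947.37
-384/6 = -64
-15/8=-1.88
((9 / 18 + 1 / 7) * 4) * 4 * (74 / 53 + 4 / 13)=17.53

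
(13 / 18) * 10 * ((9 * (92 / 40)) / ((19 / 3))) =897 / 38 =23.61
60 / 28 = 15 / 7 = 2.14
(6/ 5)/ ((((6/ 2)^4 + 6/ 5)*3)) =2/ 411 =0.00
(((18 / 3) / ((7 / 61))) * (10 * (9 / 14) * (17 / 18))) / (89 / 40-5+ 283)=622200 / 549241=1.13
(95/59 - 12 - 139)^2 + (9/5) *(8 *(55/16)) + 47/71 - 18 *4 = 11020702051/494302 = 22295.48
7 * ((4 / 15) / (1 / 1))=28 / 15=1.87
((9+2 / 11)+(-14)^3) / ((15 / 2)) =-60166 / 165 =-364.64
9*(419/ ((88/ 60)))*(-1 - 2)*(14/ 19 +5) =-18496755/ 418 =-44250.61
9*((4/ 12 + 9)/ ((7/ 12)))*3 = 432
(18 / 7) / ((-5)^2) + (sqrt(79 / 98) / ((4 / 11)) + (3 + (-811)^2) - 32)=11 * sqrt(158) / 56 + 115096118 / 175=657694.57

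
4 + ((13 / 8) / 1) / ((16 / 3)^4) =2098205 / 524288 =4.00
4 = 4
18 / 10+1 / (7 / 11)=118 / 35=3.37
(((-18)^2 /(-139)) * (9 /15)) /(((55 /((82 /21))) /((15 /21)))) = -26568 /374605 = -0.07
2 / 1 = 2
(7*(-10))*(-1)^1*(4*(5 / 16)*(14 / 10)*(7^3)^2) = 28824005 / 2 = 14412002.50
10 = 10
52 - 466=-414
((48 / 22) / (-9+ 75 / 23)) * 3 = -138 / 121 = -1.14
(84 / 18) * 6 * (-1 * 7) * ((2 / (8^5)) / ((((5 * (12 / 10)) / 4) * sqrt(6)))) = -49 * sqrt(6) / 36864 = -0.00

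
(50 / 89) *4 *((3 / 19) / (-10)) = -60 / 1691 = -0.04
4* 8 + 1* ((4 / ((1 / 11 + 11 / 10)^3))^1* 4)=93234912 / 2248091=41.47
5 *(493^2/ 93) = 1215245/ 93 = 13067.15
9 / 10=0.90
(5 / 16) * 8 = 5 / 2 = 2.50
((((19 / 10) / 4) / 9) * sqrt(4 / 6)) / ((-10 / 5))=-19 * sqrt(6) / 2160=-0.02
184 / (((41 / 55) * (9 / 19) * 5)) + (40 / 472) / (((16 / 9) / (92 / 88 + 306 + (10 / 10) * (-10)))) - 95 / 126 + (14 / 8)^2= 2158004489 / 17881248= 120.69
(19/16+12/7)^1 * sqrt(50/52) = 125 * sqrt(26)/224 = 2.85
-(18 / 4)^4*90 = -295245 / 8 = -36905.62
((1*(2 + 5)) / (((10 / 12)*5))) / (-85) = -42 / 2125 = -0.02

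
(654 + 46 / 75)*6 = 98192 / 25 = 3927.68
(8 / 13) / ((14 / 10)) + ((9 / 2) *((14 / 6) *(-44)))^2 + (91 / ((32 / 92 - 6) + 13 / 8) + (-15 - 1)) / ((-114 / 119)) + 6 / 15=315593998598 / 1478295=213485.13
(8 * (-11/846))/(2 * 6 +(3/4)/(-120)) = -7040/811737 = -0.01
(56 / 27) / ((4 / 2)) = 1.04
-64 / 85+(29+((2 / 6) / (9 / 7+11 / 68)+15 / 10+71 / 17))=12001309 / 351390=34.15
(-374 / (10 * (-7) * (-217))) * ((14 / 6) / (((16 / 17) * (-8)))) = 0.01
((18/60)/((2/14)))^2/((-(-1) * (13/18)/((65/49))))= 81/10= 8.10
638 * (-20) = -12760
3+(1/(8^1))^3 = 1537/512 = 3.00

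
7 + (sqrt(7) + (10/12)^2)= sqrt(7) + 277/36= 10.34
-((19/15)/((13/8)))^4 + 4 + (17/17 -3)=2358006434/1445900625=1.63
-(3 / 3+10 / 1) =-11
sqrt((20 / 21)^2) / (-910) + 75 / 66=1.14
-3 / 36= -1 / 12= -0.08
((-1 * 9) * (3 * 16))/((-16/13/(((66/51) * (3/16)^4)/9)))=0.06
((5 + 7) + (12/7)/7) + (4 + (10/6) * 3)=1041/49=21.24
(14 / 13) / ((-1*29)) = -14 / 377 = -0.04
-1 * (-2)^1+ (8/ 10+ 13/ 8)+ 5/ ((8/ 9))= 201/ 20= 10.05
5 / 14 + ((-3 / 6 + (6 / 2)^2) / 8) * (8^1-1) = 873 / 112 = 7.79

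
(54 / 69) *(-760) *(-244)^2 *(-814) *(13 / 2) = 4309268071680 / 23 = 187359481377.39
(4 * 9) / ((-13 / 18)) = -648 / 13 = -49.85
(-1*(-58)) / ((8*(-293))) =-29 / 1172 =-0.02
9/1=9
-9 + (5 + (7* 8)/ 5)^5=3486756276/ 3125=1115762.01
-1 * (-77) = 77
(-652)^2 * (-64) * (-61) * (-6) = -9957636096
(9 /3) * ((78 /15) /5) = 78 /25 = 3.12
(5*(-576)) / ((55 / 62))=-35712 / 11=-3246.55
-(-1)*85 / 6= 85 / 6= 14.17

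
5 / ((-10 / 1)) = -0.50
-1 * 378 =-378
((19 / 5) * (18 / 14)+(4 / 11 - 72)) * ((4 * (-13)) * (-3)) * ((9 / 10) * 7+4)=-206465766 / 1925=-107254.94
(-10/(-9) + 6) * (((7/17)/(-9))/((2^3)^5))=-7/705024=-0.00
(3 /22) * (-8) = -12 /11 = -1.09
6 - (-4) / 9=58 / 9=6.44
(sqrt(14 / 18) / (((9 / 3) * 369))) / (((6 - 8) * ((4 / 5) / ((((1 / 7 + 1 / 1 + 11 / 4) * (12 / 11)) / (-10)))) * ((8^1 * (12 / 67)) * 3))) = 7303 * sqrt(7) / 392781312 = 0.00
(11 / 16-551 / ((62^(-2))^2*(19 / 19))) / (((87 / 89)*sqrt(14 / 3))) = -3855544502.81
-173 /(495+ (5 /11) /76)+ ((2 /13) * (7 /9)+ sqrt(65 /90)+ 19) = sqrt(26) /6+ 908805049 /48417525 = 19.62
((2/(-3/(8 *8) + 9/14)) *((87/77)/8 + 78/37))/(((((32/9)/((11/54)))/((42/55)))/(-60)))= -717738/36223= -19.81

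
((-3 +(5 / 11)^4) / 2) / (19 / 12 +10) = -259788 / 2035099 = -0.13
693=693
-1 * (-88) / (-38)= -44 / 19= -2.32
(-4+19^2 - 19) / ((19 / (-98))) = -33124 / 19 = -1743.37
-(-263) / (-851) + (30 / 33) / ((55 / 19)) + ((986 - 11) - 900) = 75.01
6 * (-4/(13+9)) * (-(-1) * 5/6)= -10/11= -0.91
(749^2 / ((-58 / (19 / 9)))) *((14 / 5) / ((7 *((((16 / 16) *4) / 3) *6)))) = -10659019 / 10440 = -1020.98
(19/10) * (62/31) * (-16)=-304/5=-60.80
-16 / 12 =-4 / 3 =-1.33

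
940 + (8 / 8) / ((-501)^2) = 235940941 / 251001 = 940.00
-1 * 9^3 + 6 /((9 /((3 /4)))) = -728.50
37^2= 1369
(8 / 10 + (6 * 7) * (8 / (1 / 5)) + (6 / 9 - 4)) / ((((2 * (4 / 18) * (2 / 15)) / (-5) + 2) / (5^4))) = 353840625 / 671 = 527333.27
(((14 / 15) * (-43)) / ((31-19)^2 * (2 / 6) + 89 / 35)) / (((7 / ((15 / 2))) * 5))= -0.17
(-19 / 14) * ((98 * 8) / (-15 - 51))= 532 / 33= 16.12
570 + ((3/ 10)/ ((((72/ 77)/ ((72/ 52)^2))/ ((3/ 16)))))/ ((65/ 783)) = 2008547571/ 3515200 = 571.39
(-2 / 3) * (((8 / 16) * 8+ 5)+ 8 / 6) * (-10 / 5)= 124 / 9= 13.78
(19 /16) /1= 19 /16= 1.19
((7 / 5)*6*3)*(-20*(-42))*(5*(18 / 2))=952560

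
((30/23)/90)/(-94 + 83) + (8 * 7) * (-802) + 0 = -34088209/759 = -44912.00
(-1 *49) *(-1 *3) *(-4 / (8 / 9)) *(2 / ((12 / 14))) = -1543.50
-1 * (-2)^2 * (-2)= 8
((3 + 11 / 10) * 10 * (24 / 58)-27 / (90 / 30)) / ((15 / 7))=3.72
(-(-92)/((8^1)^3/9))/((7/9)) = 1863/896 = 2.08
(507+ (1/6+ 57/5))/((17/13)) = 202241/510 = 396.55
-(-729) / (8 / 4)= 364.50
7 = 7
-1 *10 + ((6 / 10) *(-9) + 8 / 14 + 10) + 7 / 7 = -3.83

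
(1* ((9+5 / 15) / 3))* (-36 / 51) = -112 / 51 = -2.20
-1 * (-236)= 236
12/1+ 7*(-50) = -338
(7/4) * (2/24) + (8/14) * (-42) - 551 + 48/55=-1515311/2640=-573.98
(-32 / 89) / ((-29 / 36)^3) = 1492992 / 2170621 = 0.69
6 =6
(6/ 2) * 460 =1380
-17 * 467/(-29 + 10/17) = 134963/483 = 279.43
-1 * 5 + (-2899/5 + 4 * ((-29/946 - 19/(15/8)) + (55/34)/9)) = -45211592/72369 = -624.74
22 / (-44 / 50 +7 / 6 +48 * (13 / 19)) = 62700 / 94417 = 0.66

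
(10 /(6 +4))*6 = 6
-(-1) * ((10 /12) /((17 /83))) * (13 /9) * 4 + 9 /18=22039 /918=24.01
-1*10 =-10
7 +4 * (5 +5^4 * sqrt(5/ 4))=27 +1250 * sqrt(5)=2822.08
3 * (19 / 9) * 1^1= 19 / 3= 6.33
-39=-39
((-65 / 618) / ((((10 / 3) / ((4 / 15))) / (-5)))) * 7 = 91 / 309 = 0.29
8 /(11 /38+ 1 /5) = 1520 /93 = 16.34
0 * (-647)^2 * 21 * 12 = 0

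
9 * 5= 45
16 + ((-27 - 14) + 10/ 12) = -145/ 6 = -24.17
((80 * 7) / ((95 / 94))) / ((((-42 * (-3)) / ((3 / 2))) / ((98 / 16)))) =2303 / 57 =40.40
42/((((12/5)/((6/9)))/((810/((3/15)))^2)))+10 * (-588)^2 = 194819940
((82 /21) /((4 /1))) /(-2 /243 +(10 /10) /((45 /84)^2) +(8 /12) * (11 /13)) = 1079325 /4467176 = 0.24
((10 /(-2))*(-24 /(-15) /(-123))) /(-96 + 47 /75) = -200 /293273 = -0.00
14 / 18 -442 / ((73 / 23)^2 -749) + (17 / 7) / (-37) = 596955239 / 455584626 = 1.31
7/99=0.07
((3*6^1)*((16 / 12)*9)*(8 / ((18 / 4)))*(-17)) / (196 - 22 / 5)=-16320 / 479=-34.07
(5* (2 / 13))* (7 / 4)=35 / 26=1.35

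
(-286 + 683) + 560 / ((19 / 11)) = 13703 / 19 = 721.21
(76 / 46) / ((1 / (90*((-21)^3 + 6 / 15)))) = -31671252 / 23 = -1377010.96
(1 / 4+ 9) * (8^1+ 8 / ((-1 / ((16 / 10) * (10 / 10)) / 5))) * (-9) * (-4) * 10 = -186480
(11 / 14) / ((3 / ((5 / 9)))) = 55 / 378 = 0.15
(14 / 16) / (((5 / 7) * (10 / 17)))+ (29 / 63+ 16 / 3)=198479 / 25200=7.88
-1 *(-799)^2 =-638401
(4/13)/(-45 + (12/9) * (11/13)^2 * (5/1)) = -156/20395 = -0.01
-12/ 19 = -0.63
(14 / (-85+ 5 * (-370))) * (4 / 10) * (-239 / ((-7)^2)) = 956 / 67725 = 0.01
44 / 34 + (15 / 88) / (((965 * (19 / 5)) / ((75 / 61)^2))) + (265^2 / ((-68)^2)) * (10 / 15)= 5943833112751 / 520525912236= 11.42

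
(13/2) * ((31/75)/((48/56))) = 2821/900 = 3.13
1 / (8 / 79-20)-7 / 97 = -18667 / 152484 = -0.12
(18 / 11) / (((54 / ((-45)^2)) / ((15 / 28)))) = 10125 / 308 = 32.87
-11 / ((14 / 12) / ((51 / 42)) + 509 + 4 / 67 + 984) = -0.01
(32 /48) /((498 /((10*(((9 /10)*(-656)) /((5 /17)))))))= -11152 /415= -26.87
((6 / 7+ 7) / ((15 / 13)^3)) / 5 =24167 / 23625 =1.02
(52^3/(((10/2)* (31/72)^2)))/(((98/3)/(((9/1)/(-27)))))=-364455936/235445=-1547.95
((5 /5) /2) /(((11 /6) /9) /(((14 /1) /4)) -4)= -189 /1490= -0.13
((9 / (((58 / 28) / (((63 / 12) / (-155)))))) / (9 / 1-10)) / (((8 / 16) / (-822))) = -1087506 / 4495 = -241.94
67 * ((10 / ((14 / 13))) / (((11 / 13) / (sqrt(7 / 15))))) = 11323 * sqrt(105) / 231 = 502.28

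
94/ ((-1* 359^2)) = -94/ 128881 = -0.00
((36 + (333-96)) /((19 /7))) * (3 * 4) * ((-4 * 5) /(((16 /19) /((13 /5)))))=-74529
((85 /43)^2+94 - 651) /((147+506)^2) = -1022668 /788430241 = -0.00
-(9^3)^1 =-729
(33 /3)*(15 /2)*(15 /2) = 2475 /4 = 618.75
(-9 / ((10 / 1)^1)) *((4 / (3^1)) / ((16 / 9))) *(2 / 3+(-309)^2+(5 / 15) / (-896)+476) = -2321407863 / 35840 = -64771.42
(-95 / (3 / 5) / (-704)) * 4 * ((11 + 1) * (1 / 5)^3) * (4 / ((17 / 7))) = 133 / 935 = 0.14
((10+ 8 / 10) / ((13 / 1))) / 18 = 3 / 65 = 0.05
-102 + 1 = -101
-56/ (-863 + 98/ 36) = 1008/ 15485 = 0.07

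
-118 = -118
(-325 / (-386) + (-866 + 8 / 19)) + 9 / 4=-12650959 / 14668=-862.49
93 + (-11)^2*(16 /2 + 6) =1787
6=6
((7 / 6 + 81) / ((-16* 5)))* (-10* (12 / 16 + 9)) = 6409 / 64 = 100.14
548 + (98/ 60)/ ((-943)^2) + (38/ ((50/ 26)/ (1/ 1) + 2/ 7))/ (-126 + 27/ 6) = 237954567547289/ 434335889070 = 547.86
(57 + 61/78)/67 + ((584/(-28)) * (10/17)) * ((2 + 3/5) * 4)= -78815251/621894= -126.73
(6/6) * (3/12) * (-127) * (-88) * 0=0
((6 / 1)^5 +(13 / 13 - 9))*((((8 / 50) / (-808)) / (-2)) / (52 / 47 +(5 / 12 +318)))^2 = 154435608 / 207054826324200625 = 0.00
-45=-45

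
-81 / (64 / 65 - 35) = 1755 / 737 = 2.38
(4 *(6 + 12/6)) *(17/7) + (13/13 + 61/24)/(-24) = 312749/4032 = 77.57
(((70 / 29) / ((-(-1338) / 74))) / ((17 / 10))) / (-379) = -25900 / 125000643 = -0.00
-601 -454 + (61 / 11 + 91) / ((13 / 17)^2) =-1654327 / 1859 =-889.90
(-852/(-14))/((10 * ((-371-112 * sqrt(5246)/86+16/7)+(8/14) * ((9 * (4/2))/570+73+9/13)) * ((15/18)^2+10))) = -229937889223692/120955468636619155+26197752672 * sqrt(5246)/3455870532474833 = -0.00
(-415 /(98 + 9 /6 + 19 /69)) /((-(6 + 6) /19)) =181355 /27538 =6.59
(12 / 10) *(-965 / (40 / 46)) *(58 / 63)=-128731 / 105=-1226.01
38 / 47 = 0.81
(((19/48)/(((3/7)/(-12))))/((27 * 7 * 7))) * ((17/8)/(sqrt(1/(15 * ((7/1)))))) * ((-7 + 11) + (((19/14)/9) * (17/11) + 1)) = -2342719 * sqrt(105)/25147584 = -0.95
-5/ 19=-0.26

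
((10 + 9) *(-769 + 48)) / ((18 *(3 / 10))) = -68495 / 27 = -2536.85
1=1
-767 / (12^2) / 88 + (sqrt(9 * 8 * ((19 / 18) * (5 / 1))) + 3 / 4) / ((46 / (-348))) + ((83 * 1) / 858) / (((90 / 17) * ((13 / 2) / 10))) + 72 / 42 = -151.47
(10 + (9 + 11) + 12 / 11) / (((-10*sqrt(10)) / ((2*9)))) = -1539*sqrt(10) / 275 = -17.70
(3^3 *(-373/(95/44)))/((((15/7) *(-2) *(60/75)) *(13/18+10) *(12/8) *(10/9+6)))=6979203/586720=11.90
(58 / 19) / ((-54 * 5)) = -29 / 2565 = -0.01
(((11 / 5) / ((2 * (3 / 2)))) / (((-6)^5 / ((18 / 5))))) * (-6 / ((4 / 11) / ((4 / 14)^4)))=121 / 3241350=0.00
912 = 912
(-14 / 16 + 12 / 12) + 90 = 721 / 8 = 90.12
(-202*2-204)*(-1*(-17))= -10336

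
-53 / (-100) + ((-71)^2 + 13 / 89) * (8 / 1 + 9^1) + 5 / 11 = 8390075787 / 97900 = 85700.47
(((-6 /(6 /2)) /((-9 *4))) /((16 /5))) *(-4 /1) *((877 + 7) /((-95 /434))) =47957 /171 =280.45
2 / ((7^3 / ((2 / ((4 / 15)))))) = 15 / 343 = 0.04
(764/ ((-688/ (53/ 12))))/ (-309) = 10123/ 637776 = 0.02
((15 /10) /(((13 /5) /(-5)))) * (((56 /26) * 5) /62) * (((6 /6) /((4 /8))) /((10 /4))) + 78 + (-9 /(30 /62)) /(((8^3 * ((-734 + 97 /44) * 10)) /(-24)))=3490726869303 /44984149600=77.60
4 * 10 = 40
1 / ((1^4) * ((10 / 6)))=3 / 5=0.60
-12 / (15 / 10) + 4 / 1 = -4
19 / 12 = 1.58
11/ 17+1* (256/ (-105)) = -3197/ 1785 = -1.79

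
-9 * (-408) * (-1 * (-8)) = 29376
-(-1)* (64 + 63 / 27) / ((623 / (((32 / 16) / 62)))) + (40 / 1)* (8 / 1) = 18540679 / 57939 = 320.00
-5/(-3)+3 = 14/3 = 4.67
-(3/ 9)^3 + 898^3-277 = 19552063904/ 27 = 724150514.96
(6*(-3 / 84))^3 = -27 / 2744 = -0.01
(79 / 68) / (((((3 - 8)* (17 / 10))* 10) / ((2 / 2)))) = -0.01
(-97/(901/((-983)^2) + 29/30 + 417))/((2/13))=-18277356435/12116324801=-1.51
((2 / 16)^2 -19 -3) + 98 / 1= 4865 / 64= 76.02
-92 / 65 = -1.42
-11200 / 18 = -5600 / 9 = -622.22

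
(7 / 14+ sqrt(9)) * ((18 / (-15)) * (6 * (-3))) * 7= 2646 / 5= 529.20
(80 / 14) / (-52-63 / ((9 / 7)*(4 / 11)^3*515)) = -1318400 / 12453973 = -0.11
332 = 332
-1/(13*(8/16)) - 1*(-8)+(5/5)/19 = 1951/247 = 7.90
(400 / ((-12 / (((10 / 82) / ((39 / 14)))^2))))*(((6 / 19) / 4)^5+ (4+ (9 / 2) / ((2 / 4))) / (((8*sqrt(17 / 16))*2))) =-122500*sqrt(17) / 10030527 - 275625 / 1406864977622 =-0.05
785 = 785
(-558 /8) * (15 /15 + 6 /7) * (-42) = 10881 /2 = 5440.50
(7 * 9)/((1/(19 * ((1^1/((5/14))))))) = 16758/5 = 3351.60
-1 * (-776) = 776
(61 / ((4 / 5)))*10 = 1525 / 2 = 762.50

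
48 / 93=16 / 31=0.52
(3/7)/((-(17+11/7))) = -3/130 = -0.02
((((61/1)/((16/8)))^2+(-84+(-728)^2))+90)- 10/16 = 4247357/8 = 530919.62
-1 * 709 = -709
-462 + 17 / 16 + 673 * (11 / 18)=-7151 / 144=-49.66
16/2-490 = -482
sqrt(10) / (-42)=-sqrt(10) / 42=-0.08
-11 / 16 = -0.69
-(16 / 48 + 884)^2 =-7038409 / 9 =-782045.44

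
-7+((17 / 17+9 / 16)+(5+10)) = 153 / 16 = 9.56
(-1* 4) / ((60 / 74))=-74 / 15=-4.93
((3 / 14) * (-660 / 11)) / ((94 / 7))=-0.96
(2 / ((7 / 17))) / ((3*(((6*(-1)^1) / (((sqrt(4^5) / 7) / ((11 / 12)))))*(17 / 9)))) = -384 / 539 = -0.71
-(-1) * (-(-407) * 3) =1221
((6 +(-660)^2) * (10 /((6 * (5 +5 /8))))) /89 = 1161616 /801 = 1450.21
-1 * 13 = -13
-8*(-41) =328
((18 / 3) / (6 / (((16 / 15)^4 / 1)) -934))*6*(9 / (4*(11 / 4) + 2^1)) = -10616832 / 395894681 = -0.03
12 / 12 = 1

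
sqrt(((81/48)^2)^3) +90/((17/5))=2177811/69632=31.28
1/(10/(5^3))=25/2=12.50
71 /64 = 1.11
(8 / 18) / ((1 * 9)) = 0.05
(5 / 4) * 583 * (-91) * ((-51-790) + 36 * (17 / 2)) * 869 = 123325677475 / 4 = 30831419368.75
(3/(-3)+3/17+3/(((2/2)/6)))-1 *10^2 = -1408/17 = -82.82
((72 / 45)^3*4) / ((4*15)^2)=128 / 28125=0.00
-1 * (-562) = 562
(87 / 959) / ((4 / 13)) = 1131 / 3836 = 0.29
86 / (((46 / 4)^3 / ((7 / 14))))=344 / 12167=0.03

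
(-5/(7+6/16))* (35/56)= -0.42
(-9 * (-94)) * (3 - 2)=846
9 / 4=2.25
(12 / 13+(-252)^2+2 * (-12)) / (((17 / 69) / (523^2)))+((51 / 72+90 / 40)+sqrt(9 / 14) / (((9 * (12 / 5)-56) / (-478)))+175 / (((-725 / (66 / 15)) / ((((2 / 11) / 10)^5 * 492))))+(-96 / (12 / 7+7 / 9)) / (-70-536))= 3585 * sqrt(14) / 1204+39324217225144106408770107511 / 557973156687375000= 70476897965.53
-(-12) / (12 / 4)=4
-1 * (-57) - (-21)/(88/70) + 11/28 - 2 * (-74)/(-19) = 194017/2926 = 66.31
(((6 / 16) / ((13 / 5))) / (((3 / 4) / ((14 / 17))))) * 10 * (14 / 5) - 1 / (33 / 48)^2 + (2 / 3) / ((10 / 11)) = 3.05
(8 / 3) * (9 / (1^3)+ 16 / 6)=31.11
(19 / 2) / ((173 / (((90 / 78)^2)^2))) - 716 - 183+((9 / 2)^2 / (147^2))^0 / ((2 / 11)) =-4414349918 / 4941053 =-893.40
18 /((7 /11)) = 198 /7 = 28.29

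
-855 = -855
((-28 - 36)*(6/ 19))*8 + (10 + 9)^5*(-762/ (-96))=5974777735/ 304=19653874.13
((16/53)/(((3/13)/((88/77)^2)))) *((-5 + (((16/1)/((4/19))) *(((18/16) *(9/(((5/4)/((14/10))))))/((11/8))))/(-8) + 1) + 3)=-290481152/2142525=-135.58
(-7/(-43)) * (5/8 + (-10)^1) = -525/344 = -1.53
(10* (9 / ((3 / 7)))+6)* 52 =11232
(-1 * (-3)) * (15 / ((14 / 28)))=90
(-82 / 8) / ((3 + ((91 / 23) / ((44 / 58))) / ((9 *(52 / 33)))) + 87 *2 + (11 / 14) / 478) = -9465834 / 163799929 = -0.06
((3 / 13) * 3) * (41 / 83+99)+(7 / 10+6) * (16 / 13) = 416098 / 5395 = 77.13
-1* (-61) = 61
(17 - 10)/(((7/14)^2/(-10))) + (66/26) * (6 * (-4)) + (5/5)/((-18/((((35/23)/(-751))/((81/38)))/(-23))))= -1283579853557/3765013083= -340.92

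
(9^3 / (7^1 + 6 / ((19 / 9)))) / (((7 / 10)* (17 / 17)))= 105.81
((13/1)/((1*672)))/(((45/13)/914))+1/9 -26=-314207/15120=-20.78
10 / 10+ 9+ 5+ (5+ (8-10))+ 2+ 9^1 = 29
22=22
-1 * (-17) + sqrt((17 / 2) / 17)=sqrt(2) / 2 + 17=17.71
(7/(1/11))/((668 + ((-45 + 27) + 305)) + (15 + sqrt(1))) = 77/971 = 0.08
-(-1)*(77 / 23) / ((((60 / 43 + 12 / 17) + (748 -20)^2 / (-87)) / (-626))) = 1532751297 / 4453773728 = 0.34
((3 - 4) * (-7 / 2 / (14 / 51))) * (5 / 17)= 15 / 4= 3.75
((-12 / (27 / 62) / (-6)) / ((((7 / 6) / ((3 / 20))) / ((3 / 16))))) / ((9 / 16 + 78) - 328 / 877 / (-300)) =815610 / 578763409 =0.00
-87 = -87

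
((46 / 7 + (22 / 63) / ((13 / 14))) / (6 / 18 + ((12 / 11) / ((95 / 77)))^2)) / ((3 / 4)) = 8.31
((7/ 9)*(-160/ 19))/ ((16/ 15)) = -350/ 57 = -6.14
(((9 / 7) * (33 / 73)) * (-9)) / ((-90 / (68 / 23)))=10098 / 58765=0.17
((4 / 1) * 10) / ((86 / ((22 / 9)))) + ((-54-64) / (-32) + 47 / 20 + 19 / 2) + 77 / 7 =856801 / 30960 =27.67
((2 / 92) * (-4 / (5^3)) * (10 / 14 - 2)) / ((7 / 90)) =324 / 28175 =0.01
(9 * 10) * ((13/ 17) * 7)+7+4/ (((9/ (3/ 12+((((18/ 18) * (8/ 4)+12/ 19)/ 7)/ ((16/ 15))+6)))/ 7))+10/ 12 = 1482974/ 2907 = 510.14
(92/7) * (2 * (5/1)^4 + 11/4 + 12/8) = 115391/7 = 16484.43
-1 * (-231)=231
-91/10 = -9.10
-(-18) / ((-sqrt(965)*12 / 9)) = -27*sqrt(965) / 1930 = -0.43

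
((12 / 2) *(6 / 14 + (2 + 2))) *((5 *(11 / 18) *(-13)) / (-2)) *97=2150005 / 42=51190.60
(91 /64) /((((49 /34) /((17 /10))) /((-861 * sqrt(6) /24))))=-154037 * sqrt(6) /2560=-147.39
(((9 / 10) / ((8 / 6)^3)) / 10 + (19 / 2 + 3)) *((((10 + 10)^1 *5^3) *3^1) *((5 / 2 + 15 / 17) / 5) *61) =8443569675 / 2176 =3880316.95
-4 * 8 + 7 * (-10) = -102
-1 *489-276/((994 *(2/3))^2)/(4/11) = -1932605247/3952144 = -489.00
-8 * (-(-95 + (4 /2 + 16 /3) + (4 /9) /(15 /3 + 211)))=-170420 /243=-701.32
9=9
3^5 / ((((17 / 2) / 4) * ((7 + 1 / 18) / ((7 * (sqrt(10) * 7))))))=1714608 * sqrt(10) / 2159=2511.38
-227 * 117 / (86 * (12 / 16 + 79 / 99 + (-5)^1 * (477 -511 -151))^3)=-824645476512 / 2124015852663851371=-0.00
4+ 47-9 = 42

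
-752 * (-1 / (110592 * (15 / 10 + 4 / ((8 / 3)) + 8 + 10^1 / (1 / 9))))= 47 / 698112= 0.00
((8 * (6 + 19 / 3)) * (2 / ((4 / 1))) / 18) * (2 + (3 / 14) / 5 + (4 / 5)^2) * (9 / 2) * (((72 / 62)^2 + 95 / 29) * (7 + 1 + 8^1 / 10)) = 32836049378 / 24385375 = 1346.55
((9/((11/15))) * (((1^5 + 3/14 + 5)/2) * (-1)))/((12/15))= -58725/1232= -47.67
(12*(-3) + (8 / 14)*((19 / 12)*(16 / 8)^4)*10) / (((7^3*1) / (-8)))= -2.54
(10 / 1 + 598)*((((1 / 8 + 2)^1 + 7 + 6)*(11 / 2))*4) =202312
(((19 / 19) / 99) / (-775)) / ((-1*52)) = 1 / 3989700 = 0.00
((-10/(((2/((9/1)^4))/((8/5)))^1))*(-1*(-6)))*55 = -17321040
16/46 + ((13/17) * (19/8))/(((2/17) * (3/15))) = 28533/368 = 77.54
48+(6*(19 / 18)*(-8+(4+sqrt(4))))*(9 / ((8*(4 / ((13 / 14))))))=10011 / 224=44.69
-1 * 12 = -12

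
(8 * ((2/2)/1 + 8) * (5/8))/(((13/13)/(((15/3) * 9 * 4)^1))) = 8100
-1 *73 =-73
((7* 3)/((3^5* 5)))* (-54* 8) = -112/15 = -7.47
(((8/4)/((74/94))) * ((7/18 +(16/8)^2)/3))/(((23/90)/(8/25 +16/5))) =51.19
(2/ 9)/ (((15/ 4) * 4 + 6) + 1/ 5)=5/ 477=0.01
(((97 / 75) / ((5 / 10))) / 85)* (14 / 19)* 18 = 16296 / 40375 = 0.40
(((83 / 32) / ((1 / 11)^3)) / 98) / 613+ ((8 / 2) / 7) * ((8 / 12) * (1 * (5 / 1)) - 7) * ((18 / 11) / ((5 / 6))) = -38993491 / 9611840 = -4.06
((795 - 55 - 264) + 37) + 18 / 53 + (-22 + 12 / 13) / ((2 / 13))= 376.34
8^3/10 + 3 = 271/5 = 54.20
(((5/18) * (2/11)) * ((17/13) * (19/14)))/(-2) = -1615/36036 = -0.04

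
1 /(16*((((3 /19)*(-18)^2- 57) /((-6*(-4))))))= -19 /74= -0.26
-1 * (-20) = 20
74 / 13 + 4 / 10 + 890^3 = 45822985396 / 65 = 704969006.09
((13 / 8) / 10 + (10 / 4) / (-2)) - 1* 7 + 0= -647 / 80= -8.09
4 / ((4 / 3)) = 3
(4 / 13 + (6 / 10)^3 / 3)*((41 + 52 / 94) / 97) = 1205001 / 7408375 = 0.16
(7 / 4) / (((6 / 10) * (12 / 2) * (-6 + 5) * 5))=-0.10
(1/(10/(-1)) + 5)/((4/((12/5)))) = 147/50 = 2.94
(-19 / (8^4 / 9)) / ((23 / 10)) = -855 / 47104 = -0.02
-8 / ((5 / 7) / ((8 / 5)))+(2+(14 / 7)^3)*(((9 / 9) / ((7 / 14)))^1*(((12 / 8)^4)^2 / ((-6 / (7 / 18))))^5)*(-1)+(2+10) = 1738389160810385537 / 7036874417766400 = 247.04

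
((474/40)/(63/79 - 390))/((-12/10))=0.03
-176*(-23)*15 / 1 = 60720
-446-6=-452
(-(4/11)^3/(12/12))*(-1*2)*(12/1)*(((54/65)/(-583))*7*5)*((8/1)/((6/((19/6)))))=-2451456/10087649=-0.24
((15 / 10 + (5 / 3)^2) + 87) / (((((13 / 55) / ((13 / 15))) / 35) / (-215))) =-135999325 / 54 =-2518506.02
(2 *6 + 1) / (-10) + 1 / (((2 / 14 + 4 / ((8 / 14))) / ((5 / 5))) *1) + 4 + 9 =296 / 25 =11.84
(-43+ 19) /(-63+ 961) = -0.03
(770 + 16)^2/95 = 617796/95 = 6503.12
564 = 564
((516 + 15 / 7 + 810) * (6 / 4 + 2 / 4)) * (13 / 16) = 120861 / 56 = 2158.23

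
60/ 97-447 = -43299/ 97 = -446.38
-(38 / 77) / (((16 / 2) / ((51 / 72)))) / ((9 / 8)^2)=-646 / 18711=-0.03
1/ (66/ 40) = 20/ 33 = 0.61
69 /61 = 1.13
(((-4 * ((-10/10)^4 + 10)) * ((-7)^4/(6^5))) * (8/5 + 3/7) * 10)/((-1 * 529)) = 267883/514188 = 0.52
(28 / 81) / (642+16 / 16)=28 / 52083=0.00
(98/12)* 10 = 245/3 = 81.67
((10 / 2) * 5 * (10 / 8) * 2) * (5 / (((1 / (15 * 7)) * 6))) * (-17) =-371875 / 4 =-92968.75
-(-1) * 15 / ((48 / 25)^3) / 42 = 78125 / 1548288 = 0.05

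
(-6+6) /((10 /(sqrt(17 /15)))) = 0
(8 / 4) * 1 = 2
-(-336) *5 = 1680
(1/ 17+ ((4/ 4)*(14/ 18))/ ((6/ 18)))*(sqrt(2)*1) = 122*sqrt(2)/ 51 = 3.38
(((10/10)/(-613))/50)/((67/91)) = -91/2053550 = -0.00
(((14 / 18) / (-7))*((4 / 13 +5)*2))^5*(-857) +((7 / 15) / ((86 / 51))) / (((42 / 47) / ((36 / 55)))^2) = 803646057333694846 / 410756943972375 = 1956.50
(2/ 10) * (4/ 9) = 4/ 45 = 0.09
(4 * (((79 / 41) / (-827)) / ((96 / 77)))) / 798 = -869 / 92769552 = -0.00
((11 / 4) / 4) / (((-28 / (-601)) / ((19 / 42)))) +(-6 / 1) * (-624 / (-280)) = -629939 / 94080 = -6.70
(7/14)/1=1/2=0.50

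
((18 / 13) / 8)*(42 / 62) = 0.12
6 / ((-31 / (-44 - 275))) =1914 / 31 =61.74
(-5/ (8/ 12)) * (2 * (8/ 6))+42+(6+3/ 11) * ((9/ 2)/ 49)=24337/ 1078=22.58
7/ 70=1/ 10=0.10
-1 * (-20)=20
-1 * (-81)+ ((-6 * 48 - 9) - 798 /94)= -10551 /47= -224.49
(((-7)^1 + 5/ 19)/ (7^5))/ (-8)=16/ 319333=0.00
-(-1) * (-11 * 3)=-33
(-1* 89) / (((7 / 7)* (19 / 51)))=-4539 / 19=-238.89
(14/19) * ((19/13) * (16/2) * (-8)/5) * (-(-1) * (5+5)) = -1792/13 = -137.85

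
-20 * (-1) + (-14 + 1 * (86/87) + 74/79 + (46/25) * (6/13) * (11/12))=19441619/2233725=8.70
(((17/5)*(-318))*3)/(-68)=477/10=47.70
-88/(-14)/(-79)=-44/553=-0.08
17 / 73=0.23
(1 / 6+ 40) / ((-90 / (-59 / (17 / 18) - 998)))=1086187 / 2295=473.28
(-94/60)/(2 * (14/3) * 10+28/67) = -3149/188440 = -0.02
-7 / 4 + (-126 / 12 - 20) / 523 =-1.81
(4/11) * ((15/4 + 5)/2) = 35/22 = 1.59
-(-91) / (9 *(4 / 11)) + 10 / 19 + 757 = 537167 / 684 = 785.33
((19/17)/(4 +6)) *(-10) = -19/17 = -1.12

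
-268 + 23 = -245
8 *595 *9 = 42840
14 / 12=7 / 6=1.17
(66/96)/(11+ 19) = 11/480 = 0.02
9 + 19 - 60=-32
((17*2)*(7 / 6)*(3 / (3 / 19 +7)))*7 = 931 / 8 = 116.38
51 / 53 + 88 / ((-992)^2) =6273991 / 6519424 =0.96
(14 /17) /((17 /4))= 56 /289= 0.19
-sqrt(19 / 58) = -sqrt(1102) / 58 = -0.57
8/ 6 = 4/ 3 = 1.33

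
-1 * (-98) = 98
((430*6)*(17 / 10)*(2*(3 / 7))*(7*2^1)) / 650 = 26316 / 325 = 80.97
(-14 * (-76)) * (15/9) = 5320/3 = 1773.33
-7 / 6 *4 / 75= -0.06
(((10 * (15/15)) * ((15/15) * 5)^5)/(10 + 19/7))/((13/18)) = 3937500/1157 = 3403.20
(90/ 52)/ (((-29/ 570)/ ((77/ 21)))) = -47025/ 377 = -124.73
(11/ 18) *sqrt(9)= 11/ 6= 1.83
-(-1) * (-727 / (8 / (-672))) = 61068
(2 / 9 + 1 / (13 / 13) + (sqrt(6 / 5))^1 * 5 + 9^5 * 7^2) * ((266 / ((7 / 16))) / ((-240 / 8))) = -1583269696 / 27 -304 * sqrt(30) / 15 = -58639729.38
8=8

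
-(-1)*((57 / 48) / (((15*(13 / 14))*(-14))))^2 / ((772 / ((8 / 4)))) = 361 / 3757478400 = 0.00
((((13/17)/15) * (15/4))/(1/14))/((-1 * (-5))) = 91/170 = 0.54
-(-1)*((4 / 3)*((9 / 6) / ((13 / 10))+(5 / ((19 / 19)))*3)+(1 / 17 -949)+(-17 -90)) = -228603 / 221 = -1034.40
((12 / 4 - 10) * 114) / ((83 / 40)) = -31920 / 83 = -384.58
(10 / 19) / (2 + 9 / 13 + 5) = 13 / 190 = 0.07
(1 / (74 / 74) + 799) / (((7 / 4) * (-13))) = -3200 / 91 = -35.16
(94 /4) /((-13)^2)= 47 /338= 0.14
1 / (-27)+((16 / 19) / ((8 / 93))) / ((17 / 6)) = 29809 / 8721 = 3.42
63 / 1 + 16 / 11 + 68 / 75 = 53923 / 825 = 65.36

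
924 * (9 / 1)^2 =74844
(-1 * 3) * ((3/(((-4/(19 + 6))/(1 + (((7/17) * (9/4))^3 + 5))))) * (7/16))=3365206425/20123648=167.23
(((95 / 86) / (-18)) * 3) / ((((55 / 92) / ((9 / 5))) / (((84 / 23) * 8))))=-38304 / 2365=-16.20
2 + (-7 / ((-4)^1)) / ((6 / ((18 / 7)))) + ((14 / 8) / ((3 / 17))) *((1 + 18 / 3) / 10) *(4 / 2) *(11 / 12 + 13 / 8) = 54773 / 1440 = 38.04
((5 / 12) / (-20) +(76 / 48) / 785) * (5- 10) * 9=2127 / 2512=0.85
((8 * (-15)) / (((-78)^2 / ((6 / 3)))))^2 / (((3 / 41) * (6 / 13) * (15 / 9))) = 1640 / 59319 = 0.03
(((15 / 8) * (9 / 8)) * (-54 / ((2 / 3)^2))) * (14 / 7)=-32805 / 64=-512.58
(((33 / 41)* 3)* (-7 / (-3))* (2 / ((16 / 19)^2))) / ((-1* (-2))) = 83391 / 10496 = 7.95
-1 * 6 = -6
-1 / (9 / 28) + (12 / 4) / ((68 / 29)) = -1121 / 612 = -1.83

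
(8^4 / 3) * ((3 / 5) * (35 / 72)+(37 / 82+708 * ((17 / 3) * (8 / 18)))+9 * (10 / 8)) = 2713163264 / 1107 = 2450915.32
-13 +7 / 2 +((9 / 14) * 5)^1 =-44 / 7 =-6.29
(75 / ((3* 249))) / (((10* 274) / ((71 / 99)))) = 355 / 13508748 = 0.00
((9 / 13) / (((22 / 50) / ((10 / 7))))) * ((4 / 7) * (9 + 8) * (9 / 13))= 1377000 / 91091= 15.12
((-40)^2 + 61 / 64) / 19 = 84.26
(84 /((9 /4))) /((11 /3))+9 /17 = 2003 /187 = 10.71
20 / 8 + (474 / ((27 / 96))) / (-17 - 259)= -1493 / 414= -3.61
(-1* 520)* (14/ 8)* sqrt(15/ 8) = -455* sqrt(30)/ 2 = -1246.07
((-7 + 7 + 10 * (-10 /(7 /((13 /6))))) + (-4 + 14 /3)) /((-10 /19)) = 57.54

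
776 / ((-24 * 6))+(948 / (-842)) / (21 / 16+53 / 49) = -83340137 / 14223906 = -5.86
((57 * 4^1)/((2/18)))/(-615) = -684/205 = -3.34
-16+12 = -4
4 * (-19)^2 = 1444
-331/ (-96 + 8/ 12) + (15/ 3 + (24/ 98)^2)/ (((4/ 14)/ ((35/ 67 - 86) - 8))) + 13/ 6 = -32531079145/ 19717698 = -1649.84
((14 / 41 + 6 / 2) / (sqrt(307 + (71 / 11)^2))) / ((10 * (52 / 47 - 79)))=-70829 * sqrt(10547) / 31662304940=-0.00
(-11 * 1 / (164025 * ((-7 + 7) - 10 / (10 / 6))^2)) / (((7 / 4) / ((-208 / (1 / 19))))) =43472 / 10333575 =0.00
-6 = -6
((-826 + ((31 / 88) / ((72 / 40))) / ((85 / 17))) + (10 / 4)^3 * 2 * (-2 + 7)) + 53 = -488435 / 792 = -616.71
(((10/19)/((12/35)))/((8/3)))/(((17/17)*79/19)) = 175/1264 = 0.14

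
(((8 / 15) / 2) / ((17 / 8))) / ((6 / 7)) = 112 / 765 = 0.15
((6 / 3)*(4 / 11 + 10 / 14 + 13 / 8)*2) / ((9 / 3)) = 555 / 154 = 3.60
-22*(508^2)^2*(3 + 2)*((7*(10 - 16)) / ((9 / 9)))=307678269803520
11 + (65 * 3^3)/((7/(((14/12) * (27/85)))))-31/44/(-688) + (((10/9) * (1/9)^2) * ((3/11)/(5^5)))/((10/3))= 13536116343659/130264200000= 103.91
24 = 24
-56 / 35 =-8 / 5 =-1.60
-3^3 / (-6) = 9 / 2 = 4.50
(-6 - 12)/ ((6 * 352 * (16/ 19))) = -57/ 5632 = -0.01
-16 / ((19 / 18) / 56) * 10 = -161280 / 19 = -8488.42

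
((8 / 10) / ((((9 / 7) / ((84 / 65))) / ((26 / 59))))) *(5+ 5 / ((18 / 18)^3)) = 3136 / 885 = 3.54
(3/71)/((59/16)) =48/4189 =0.01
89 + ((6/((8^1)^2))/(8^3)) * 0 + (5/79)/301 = 2116336/23779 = 89.00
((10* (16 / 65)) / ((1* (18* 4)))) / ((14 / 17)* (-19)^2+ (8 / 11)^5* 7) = 5475734 / 47844292041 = 0.00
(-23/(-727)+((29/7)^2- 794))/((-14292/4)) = 27672128/127280979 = 0.22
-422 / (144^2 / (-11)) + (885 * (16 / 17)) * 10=1468148257 / 176256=8329.64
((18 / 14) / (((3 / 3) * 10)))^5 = 59049 / 1680700000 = 0.00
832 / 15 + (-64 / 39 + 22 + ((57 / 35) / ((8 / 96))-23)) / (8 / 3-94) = 4135175 / 74802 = 55.28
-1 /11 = -0.09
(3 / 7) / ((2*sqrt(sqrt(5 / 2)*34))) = 3*10^(3 / 4)*sqrt(17) / 2380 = 0.03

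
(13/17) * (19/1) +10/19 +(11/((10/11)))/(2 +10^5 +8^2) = 4866248663/323213180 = 15.06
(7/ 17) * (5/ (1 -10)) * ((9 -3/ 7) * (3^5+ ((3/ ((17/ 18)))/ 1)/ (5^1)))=-138060/ 289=-477.72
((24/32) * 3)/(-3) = -3/4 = -0.75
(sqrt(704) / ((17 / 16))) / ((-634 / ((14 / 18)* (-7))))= 3136* sqrt(11) / 48501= 0.21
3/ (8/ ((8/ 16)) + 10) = 0.12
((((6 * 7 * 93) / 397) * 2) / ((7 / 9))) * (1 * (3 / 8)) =7533 / 794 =9.49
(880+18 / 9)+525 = 1407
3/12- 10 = -9.75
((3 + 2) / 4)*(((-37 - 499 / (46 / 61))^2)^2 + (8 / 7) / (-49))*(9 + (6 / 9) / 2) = 1830213117022515707875 / 658186032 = 2780692734333.98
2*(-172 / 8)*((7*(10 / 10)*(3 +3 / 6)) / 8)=-2107 / 16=-131.69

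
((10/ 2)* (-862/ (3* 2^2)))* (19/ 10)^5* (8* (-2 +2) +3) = -1067198669/ 40000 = -26679.97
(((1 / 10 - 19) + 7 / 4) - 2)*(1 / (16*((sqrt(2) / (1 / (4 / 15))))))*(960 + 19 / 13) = -14361351*sqrt(2) / 6656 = -3051.38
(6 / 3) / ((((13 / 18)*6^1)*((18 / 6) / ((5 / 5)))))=2 / 13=0.15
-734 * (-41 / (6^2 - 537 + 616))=30094 / 115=261.69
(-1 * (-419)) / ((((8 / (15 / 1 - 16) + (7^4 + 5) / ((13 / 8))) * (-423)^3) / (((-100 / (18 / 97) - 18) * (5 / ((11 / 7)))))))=238878185 / 35861544582138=0.00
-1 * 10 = -10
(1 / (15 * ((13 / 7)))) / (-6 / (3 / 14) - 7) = -1 / 975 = -0.00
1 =1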